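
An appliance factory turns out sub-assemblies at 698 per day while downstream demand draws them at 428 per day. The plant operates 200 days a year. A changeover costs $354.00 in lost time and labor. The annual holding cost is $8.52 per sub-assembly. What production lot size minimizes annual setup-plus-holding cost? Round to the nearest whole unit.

Q* ≈ 4,288 sub-assemblies

Annual demand D = 428 × 200 = 85,600.
Production build-up factor (1 − d/p) = 1 − 428/698 = 0.3868.
Q* = √(2DS / (H(1 − d/p))) = √(2 × 85,600 × 354 / (8.52 × 0.3868)).
= √(60,604,800 / 3.2957) ≈ 4288.245.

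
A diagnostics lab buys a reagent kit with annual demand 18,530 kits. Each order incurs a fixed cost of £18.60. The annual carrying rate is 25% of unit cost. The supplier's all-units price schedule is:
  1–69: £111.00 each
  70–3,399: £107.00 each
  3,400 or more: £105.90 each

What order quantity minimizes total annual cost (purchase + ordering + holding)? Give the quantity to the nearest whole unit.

Q* ≈ 161 kits

Holding cost per unit per year at price C is H = 0.25·C.
For each price level, check whether its EOQ is feasible; otherwise the best quantity at that price is the breakpoint.
Tier 1 (£111.00): EOQ = 157.6 exceeds tier's upper bound 69, so this tier is dominated.
EOQ at £107.00 = 160.5 (feasible in tier 2): TC = 18,530×£107.00 + (18,530/160.5)×18.6 + (160.5/2)×0.25×£107.00 = £1,987,004.09.
EOQ at £105.90 = 161.4 < 3400, so use break Q=3400: TC = 18,530×£105.90 + (18,530/3400.0)×18.6 + (3400.0/2)×0.25×£105.90 = £2,007,435.87.
Lowest total cost is £1,987,004.09 at Q = 160.5.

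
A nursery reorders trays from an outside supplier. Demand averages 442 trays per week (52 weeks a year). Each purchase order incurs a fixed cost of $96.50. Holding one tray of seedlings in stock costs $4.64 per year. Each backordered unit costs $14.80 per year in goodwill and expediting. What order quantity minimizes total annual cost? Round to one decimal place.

Q* ≈ 1,120.6 trays

Annual demand D = 442 × 52 = 22,984.
With planned backorders, Q* = √(2DS/H) · √((H+B)/B).
√(2DS/H) = √(2 × 22,984 × 96.5 / 4.64) = 977.760.
√((H+B)/B) = √((4.64+14.8)/14.8) = 1.1461.
Q* ≈ 1120.598.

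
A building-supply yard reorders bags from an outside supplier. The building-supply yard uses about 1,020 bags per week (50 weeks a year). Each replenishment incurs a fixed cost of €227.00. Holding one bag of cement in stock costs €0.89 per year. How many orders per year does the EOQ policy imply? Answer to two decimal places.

Annual demand D = 1,020 × 50 = 51,000.
EOQ = √(2DS/H) = √(2 × 51,000 × 227 / 0.89) ≈ 5100.56.
Orders per year = D / Q* = 51,000 / 5100.56 ≈ 9.999.

N ≈ 10.00 orders per year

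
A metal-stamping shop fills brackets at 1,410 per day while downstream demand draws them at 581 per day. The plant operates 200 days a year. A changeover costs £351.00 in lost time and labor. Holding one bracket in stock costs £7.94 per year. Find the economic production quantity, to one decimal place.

Annual demand D = 581 × 200 = 116,200.
Production build-up factor (1 − d/p) = 1 − 581/1,410 = 0.5879.
Q* = √(2DS / (H(1 − d/p))) = √(2 × 116,200 × 351 / (7.94 × 0.5879)).
= √(81,572,400 / 4.6683) ≈ 4180.167.

Q* ≈ 4,180.2 brackets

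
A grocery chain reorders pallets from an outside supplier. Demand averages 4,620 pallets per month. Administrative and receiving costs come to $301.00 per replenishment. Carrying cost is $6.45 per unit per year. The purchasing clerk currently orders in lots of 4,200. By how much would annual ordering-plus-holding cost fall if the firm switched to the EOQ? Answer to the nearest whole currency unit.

Extra cost ≈ $2,846 per year

Annual demand D = 4,620 × 12 = 55,440.
EOQ = √(2DS/H) = √(2 × 55,440 × 301 / 6.45) ≈ 2274.73.
Cost at Q* = (D/Q*)S + (Q*/2)H = √(2DSH) ≈ $14,672.01.
Cost at Q = 4,200: (55,440/4,200)×301 + (4,200/2)×6.45 = $3,973.20 + $13,545.00 = $17,518.20.
Excess = $17,518.20 − $14,672.01 = $2,846.19.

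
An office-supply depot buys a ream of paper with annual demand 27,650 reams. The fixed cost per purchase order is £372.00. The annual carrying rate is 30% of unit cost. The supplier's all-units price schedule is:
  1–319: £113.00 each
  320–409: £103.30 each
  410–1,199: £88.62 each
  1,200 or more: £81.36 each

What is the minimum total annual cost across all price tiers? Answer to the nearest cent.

Holding cost per unit per year at price C is H = 0.30·C.
Evaluate total cost at each tier's feasible EOQ or, if the EOQ is below the tier, at the tier's minimum quantity.
Tier 1 (£113.00): EOQ = 779.0 exceeds tier's upper bound 319, so this tier is dominated.
Tier 2 (£103.30): EOQ = 814.7 exceeds tier's upper bound 409, so this tier is dominated.
EOQ at £88.62 = 879.6 (feasible in tier 3): TC = 27,650×£88.62 + (27,650/879.6)×372 + (879.6/2)×0.30×£88.62 = £2,473,729.25.
EOQ at £81.36 = 918.1 < 1200, so use break Q=1200: TC = 27,650×£81.36 + (27,650/1200.0)×372 + (1200.0/2)×0.30×£81.36 = £2,272,820.30.
Lowest total cost among the candidates is at Q = 1200.0.

TC* ≈ £2,272,820.30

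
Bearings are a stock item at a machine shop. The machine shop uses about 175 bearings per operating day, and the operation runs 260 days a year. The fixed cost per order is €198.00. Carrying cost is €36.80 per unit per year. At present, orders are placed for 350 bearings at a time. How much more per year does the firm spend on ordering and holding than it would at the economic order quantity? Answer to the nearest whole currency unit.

Annual demand D = 175 × 260 = 45,500.
EOQ = √(2DS/H) = √(2 × 45,500 × 198 / 36.8) ≈ 699.73.
Cost at Q* = (D/Q*)S + (Q*/2)H = √(2DSH) ≈ €25,750.00.
Cost at Q = 350: (45,500/350)×198 + (350/2)×36.8 = €25,740.00 + €6,440.00 = €32,180.00.
Excess = €32,180.00 − €25,750.00 = €6,430.00.

Extra cost ≈ €6,430 per year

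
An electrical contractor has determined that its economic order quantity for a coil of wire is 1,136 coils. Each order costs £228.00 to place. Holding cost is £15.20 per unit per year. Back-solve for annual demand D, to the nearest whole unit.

The basic EOQ model gives Q* = √(2DS/H); rearrange for the unknown.
From Q* = √(2DS/H): D = Q*²H / (2S) = 1,136² × 15.2 / (2 × 228) = 43016.533.

D ≈ 43,017 coils per year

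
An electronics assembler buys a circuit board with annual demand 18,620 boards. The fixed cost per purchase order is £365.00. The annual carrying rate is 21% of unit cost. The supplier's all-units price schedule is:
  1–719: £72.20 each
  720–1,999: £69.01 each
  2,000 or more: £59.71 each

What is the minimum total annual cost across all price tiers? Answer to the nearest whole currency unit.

Holding cost per unit per year at price C is H = 0.21·C.
Evaluate total cost at each tier's feasible EOQ or, if the EOQ is below the tier, at the tier's minimum quantity.
Tier 1 (£72.20): EOQ = 946.8 exceeds tier's upper bound 719, so this tier is dominated.
EOQ at £69.01 = 968.5 (feasible in tier 2): TC = 18,620×£69.01 + (18,620/968.5)×365 + (968.5/2)×0.21×£69.01 = £1,299,001.35.
EOQ at £59.71 = 1041.2 < 2000, so use break Q=2000: TC = 18,620×£59.71 + (18,620/2000.0)×365 + (2000.0/2)×0.21×£59.71 = £1,127,737.45.
Lowest total cost among the candidates is at Q = 2000.0.

TC* ≈ £1,127,737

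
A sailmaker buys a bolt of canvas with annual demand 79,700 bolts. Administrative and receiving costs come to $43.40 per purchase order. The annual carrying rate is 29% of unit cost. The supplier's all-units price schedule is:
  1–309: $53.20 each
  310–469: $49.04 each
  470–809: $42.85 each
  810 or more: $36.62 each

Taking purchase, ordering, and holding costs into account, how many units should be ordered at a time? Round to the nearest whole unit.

Holding cost per unit per year at price C is H = 0.29·C.
For each price level, check whether its EOQ is feasible; otherwise the best quantity at that price is the breakpoint.
Tier 1 ($53.20): EOQ = 669.6 exceeds tier's upper bound 309, so this tier is dominated.
Tier 2 ($49.04): EOQ = 697.5 exceeds tier's upper bound 469, so this tier is dominated.
EOQ at $42.85 = 746.1 (feasible in tier 3): TC = 79,700×$42.85 + (79,700/746.1)×43.4 + (746.1/2)×0.29×$42.85 = $3,424,416.79.
EOQ at $36.62 = 807.1 < 810, so use break Q=810: TC = 79,700×$36.62 + (79,700/810.0)×43.4 + (810.0/2)×0.29×$36.62 = $2,927,185.36.
Lowest total cost is $2,927,185.36 at Q = 810.0.

Q* ≈ 810 bolts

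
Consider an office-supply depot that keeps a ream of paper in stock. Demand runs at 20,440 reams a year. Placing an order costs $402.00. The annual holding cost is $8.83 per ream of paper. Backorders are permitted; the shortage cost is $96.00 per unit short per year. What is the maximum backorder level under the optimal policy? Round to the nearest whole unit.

S* ≈ 120 reams

With planned backorders, Q* = √(2DS/H) · √((H+B)/B).
√(2DS/H) = √(2 × 20,440 × 402 / 8.83) = 1364.232.
√((H+B)/B) = √((8.83+96)/96) = 1.0450.
Q* ≈ 1425.592.
S* = Q* · H/(H+B) = 1425.592 × 8.83/104.83 ≈ 120.080.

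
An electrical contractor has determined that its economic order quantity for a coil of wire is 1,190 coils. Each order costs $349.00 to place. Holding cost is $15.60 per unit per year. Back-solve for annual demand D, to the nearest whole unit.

D ≈ 31,649 coils per year

Squaring Q* = √(2DS/H) gives Q*² = 2DS/H.
From Q* = √(2DS/H): D = Q*²H / (2S) = 1,190² × 15.6 / (2 × 349) = 31649.226.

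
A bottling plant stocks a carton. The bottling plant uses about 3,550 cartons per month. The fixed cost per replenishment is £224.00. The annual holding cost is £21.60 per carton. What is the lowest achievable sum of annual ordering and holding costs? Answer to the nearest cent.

TC* ≈ £20,303.49

Annual demand D = 3,550 × 12 = 42,600.
Q* = √(2DS/H) = √(2 × 42,600 × 224 / 21.6) ≈ 939.98.
At the optimum the two cost components are equal, so total cost = 2·(Q*/2)H = Q*·H.
Minimum total = √(2DSH) = √(2 × 42,600 × 224 × 21.6) ≈ 20303.489.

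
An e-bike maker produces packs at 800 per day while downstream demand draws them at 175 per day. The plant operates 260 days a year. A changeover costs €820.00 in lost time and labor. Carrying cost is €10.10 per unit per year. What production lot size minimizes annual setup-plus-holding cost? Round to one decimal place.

Annual demand D = 175 × 260 = 45,500.
Production build-up factor (1 − d/p) = 1 − 175/800 = 0.7812.
Q* = √(2DS / (H(1 − d/p))) = √(2 × 45,500 × 820 / (10.1 × 0.7812)).
= √(74,620,000 / 7.8906) ≈ 3075.190.

Q* ≈ 3,075.2 packs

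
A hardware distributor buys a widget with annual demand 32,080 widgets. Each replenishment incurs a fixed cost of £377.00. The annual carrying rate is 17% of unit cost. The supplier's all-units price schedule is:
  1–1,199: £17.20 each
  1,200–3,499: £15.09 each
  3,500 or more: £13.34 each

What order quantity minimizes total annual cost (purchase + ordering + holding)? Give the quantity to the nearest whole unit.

Q* ≈ 3,500 widgets

Holding cost per unit per year at price C is H = 0.17·C.
Candidates are each tier's EOQ (if it falls in that tier) and each price-break quantity.
Tier 1 (£17.20): EOQ = 2876.2 exceeds tier's upper bound 1199, so this tier is dominated.
EOQ at £15.09 = 3070.7 (feasible in tier 2): TC = 32,080×£15.09 + (32,080/3070.7)×377 + (3070.7/2)×0.17×£15.09 = £491,964.40.
EOQ at £13.34 = 3265.9 < 3500, so use break Q=3500: TC = 32,080×£13.34 + (32,080/3500.0)×377 + (3500.0/2)×0.17×£13.34 = £435,371.32.
Lowest total cost is £435,371.32 at Q = 3500.0.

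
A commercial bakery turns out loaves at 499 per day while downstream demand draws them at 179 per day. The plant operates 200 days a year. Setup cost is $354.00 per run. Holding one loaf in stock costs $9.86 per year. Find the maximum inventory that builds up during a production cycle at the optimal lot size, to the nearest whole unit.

I_max ≈ 1,284 loaves

Annual demand D = 179 × 200 = 35,800.
Production build-up factor (1 − d/p) = 1 − 179/499 = 0.6413.
Q* = √(2DS / (H(1 − d/p))) = √(2 × 35,800 × 354 / (9.86 × 0.6413)).
= √(25,346,400 / 6.323) ≈ 2002.142.
Maximum inventory = Q*(1 − d/p) = 2002.142 × 0.6413 ≈ 1283.939.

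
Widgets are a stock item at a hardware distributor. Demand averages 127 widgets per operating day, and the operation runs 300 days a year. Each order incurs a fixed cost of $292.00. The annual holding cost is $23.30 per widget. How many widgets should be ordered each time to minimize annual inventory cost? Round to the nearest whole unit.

Annual demand D = 127 × 300 = 38,100.
EOQ = √(2DS / H) = √(2 × 38,100 × 292 / 23.3).
= √(22,250,400 / 23.3) = √954,952.7897 ≈ 977.217.

Q* ≈ 977 widgets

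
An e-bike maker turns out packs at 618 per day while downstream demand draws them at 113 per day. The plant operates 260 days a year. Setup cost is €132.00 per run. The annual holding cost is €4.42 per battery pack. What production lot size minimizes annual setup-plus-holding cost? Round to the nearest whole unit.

Annual demand D = 113 × 260 = 29,380.
Production build-up factor (1 − d/p) = 1 − 113/618 = 0.8172.
Q* = √(2DS / (H(1 − d/p))) = √(2 × 29,380 × 132 / (4.42 × 0.8172)).
= √(7,756,320 / 3.6118) ≈ 1465.431.

Q* ≈ 1,465 packs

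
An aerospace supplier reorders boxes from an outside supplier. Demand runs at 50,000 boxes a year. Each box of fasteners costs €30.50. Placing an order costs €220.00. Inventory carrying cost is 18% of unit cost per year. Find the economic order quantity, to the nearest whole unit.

Q* ≈ 2,002 boxes

Holding cost H = 0.18 × €30.50 = €5.4900 per unit per year.
EOQ = √(2DS / H) = √(2 × 50,000 × 220 / 5.49).
= √(22,000,000 / 5.49) = √4,007,285.9745 ≈ 2001.821.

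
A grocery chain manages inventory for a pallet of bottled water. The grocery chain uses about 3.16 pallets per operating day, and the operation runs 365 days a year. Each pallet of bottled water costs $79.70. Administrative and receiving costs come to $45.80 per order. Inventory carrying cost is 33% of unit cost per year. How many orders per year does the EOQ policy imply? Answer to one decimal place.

Annual demand D = 3.16 × 365 = 1,153.4.
Holding cost H = 0.33 × $79.70 = $26.3010 per unit per year.
Q* = √(2DS/H) = √(2 × 1,153.4 × 45.8 / 26.301) ≈ 63.38.
Orders per year = D / Q* = 1,153.4 / 63.38 ≈ 18.198.

N ≈ 18.2 orders per year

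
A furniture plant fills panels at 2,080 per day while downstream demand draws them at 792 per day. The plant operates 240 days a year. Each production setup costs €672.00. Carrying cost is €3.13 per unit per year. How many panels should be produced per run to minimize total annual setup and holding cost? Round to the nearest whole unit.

Annual demand D = 792 × 240 = 190,080.
Production build-up factor (1 − d/p) = 1 − 792/2,080 = 0.6192.
Q* = √(2DS / (H(1 − d/p))) = √(2 × 190,080 × 672 / (3.13 × 0.6192)).
= √(255,467,520 / 1.9382) ≈ 11480.728.

Q* ≈ 11,481 panels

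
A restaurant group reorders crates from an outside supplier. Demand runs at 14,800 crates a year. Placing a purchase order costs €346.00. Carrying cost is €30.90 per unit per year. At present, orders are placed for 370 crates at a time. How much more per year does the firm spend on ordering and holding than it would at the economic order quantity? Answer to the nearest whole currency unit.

Extra cost ≈ €1,767 per year

EOQ = √(2DS/H) = √(2 × 14,800 × 346 / 30.9) ≈ 575.71.
Cost at Q* = (D/Q*)S + (Q*/2)H = √(2DSH) ≈ €17,789.48.
Cost at Q = 370: (14,800/370)×346 + (370/2)×30.9 = €13,840.00 + €5,716.50 = €19,556.50.
Excess = €19,556.50 − €17,789.48 = €1,767.02.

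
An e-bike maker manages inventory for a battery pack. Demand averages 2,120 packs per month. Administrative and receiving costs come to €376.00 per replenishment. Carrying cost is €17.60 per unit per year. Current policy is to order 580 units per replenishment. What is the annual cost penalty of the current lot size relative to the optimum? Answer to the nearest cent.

Annual demand D = 2,120 × 12 = 25,440.
EOQ = √(2DS/H) = √(2 × 25,440 × 376 / 17.6) ≈ 1042.58.
Cost at Q* = (D/Q*)S + (Q*/2)H = √(2DSH) ≈ €18,349.48.
Cost at Q = 580: (25,440/580)×376 + (580/2)×17.6 = €16,492.14 + €5,104.00 = €21,596.14.
Excess = €21,596.14 − €18,349.48 = €3,246.66.

Extra cost ≈ €3,246.66 per year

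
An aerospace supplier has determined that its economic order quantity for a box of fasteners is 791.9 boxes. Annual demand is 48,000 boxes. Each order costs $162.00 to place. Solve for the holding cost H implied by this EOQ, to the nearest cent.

H ≈ $24.80

The basic EOQ model gives Q* = √(2DS/H); rearrange for the unknown.
From Q* = √(2DS/H): H = 2DS / Q*² = 2 × 48,000 × 162 / 791.9² = 24.7997.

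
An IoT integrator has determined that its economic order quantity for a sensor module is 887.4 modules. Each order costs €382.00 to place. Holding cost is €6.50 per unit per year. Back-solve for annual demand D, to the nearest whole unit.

D ≈ 6,700 modules per year

Squaring Q* = √(2DS/H) gives Q*² = 2DS/H.
From Q* = √(2DS/H): D = Q*²H / (2S) = 887.4² × 6.5 / (2 × 382) = 6699.754.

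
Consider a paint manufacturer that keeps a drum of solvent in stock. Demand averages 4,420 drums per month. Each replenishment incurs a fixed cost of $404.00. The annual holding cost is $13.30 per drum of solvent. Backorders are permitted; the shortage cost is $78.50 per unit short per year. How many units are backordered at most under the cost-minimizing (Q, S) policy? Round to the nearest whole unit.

S* ≈ 281 drums

Annual demand D = 4,420 × 12 = 53,040.
With planned backorders, Q* = √(2DS/H) · √((H+B)/B).
√(2DS/H) = √(2 × 53,040 × 404 / 13.3) = 1795.071.
√((H+B)/B) = √((13.3+78.5)/78.5) = 1.0814.
Q* ≈ 1941.190.
S* = Q* · H/(H+B) = 1941.190 × 13.3/91.8 ≈ 281.240.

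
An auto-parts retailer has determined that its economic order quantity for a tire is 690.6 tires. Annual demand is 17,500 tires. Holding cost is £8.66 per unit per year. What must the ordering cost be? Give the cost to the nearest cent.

S ≈ £118.01

The basic EOQ model gives Q* = √(2DS/H); rearrange for the unknown.
From Q* = √(2DS/H): S = Q*²H / (2D) = 690.6² × 8.66 / (2 × 17,500) = 118.0057.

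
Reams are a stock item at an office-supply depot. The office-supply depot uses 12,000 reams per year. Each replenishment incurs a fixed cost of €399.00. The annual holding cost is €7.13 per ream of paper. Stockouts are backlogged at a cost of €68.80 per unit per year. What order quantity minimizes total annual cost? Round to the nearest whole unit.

Q* ≈ 1,217 reams

With planned backorders, Q* = √(2DS/H) · √((H+B)/B).
√(2DS/H) = √(2 × 12,000 × 399 / 7.13) = 1158.904.
√((H+B)/B) = √((7.13+68.8)/68.8) = 1.0505.
Q* ≈ 1217.474.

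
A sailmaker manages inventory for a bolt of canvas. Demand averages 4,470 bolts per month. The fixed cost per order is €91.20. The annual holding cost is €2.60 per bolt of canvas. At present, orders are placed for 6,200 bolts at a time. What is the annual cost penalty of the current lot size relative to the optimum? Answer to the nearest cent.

Annual demand D = 4,470 × 12 = 53,640.
EOQ = √(2DS/H) = √(2 × 53,640 × 91.2 / 2.6) ≈ 1939.86.
Cost at Q* = (D/Q*)S + (Q*/2)H = √(2DSH) ≈ €5,043.63.
Cost at Q = 6,200: (53,640/6,200)×91.2 + (6,200/2)×2.6 = €789.03 + €8,060.00 = €8,849.03.
Excess = €8,849.03 − €5,043.63 = €3,805.39.

Extra cost ≈ €3,805.39 per year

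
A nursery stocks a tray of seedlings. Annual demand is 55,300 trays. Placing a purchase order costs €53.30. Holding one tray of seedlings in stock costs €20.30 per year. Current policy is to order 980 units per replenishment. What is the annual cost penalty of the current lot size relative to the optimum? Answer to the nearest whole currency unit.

EOQ = √(2DS/H) = √(2 × 55,300 × 53.3 / 20.3) ≈ 538.88.
Cost at Q* = (D/Q*)S + (Q*/2)H = √(2DSH) ≈ €10,939.29.
Cost at Q = 980: (55,300/980)×53.3 + (980/2)×20.3 = €3,007.64 + €9,947.00 = €12,954.64.
Excess = €12,954.64 − €10,939.29 = €2,015.35.

Extra cost ≈ €2,015 per year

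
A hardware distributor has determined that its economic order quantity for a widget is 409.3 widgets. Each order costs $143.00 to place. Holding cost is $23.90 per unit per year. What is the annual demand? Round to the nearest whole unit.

D ≈ 14,000 widgets per year

The basic EOQ model gives Q* = √(2DS/H); rearrange for the unknown.
From Q* = √(2DS/H): D = Q*²H / (2S) = 409.3² × 23.9 / (2 × 143) = 13999.591.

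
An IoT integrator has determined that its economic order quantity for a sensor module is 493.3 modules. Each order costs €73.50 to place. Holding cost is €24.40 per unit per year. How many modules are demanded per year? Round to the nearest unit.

D ≈ 40,392 modules per year

Invert the EOQ relation Q*² = 2DS/H.
From Q* = √(2DS/H): D = Q*²H / (2S) = 493.3² × 24.4 / (2 × 73.5) = 40391.941.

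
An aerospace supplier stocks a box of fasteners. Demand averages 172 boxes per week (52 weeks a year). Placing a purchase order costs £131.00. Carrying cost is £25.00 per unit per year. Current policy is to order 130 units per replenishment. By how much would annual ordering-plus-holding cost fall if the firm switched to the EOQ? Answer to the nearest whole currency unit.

Annual demand D = 172 × 52 = 8,944.
EOQ = √(2DS/H) = √(2 × 8,944 × 131 / 25) ≈ 306.16.
Cost at Q* = (D/Q*)S + (Q*/2)H = √(2DSH) ≈ £7,653.97.
Cost at Q = 130: (8,944/130)×131 + (130/2)×25 = £9,012.80 + £1,625.00 = £10,637.80.
Excess = £10,637.80 − £7,653.97 = £2,983.83.

Extra cost ≈ £2,984 per year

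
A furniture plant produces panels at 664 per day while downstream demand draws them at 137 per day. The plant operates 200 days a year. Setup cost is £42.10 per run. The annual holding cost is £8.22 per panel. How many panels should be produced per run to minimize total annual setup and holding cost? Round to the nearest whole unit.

Annual demand D = 137 × 200 = 27,400.
Production build-up factor (1 − d/p) = 1 − 137/664 = 0.7937.
Q* = √(2DS / (H(1 − d/p))) = √(2 × 27,400 × 42.1 / (8.22 × 0.7937)).
= √(2,307,080 / 6.524) ≈ 594.667.

Q* ≈ 595 panels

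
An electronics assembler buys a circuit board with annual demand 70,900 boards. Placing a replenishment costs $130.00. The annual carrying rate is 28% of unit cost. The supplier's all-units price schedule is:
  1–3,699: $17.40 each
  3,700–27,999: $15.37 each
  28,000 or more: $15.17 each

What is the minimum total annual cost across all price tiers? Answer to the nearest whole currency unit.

TC* ≈ $1,100,186

Holding cost per unit per year at price C is H = 0.28·C.
Candidates are each tier's EOQ (if it falls in that tier) and each price-break quantity.
EOQ at $17.40 = 1945.2 (feasible in tier 1): TC = 70,900×$17.40 + (70,900/1945.2)×130 + (1945.2/2)×0.28×$17.40 = $1,243,136.84.
EOQ at $15.37 = 2069.6 < 3700, so use break Q=3700: TC = 70,900×$15.37 + (70,900/3700.0)×130 + (3700.0/2)×0.28×$15.37 = $1,100,185.74.
EOQ at $15.17 = 2083.2 < 28000, so use break Q=28000: TC = 70,900×$15.17 + (70,900/28000.0)×130 + (28000.0/2)×0.28×$15.17 = $1,135,348.58.
Lowest total cost among the candidates is at Q = 3700.0.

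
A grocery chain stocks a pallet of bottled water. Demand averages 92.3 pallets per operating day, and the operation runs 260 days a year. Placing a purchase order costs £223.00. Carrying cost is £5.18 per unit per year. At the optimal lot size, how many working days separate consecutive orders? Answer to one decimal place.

T ≈ 15.6 days

Annual demand D = 92.3 × 260 = 23,998.
The optimal lot size = √(2DS/H) = √(2 × 23,998 × 223 / 5.18) ≈ 1437.44.
Cycle time = Q*/D × 260 = 1437.44 / 23,998 × 260 ≈ 15.574 days.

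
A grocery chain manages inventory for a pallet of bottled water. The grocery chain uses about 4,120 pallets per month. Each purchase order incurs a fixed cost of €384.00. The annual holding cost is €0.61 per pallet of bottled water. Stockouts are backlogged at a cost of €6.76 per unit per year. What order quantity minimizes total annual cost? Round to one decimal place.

Annual demand D = 4,120 × 12 = 49,440.
With planned backorders, Q* = √(2DS/H) · √((H+B)/B).
√(2DS/H) = √(2 × 49,440 × 384 / 0.61) = 7889.599.
√((H+B)/B) = √((0.61+6.76)/6.76) = 1.0441.
Q* ≈ 8237.877.

Q* ≈ 8,237.9 pallets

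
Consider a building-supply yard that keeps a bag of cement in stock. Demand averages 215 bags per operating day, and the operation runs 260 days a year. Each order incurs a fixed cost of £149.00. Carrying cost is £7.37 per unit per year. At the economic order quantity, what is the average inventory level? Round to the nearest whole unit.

Annual demand D = 215 × 260 = 55,900.
Q* = √(2DS/H) = √(2 × 55,900 × 149 / 7.37) ≈ 1503.42.
Average inventory = Q*/2 ≈ 1503.42 / 2 = 751.710.

Average inventory ≈ 752 bags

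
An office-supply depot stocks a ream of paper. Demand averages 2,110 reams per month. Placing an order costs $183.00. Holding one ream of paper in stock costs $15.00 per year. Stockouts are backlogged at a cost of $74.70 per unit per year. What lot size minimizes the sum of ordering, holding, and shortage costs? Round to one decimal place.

Q* ≈ 861.3 reams

Annual demand D = 2,110 × 12 = 25,320.
With planned backorders, Q* = √(2DS/H) · √((H+B)/B).
√(2DS/H) = √(2 × 25,320 × 183 / 15) = 786.008.
√((H+B)/B) = √((15+74.7)/74.7) = 1.0958.
Q* ≈ 861.316.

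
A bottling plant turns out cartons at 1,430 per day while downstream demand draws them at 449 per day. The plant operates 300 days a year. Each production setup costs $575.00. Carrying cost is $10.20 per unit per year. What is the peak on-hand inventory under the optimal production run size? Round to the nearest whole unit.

I_max ≈ 3,228 cartons

Annual demand D = 449 × 300 = 134,700.
Production build-up factor (1 − d/p) = 1 − 449/1,430 = 0.6860.
Q* = √(2DS / (H(1 − d/p))) = √(2 × 134,700 × 575 / (10.2 × 0.6860)).
= √(154,905,000 / 6.9973) ≈ 4705.071.
Maximum inventory = Q*(1 − d/p) = 4705.071 × 0.6860 ≈ 3227.744.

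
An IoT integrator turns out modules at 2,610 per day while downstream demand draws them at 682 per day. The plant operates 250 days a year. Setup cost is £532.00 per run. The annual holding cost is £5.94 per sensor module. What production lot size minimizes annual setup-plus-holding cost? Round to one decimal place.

Q* ≈ 6,429.9 modules

Annual demand D = 682 × 250 = 170,500.
Production build-up factor (1 − d/p) = 1 − 682/2,610 = 0.7387.
Q* = √(2DS / (H(1 − d/p))) = √(2 × 170,500 × 532 / (5.94 × 0.7387)).
= √(181,412,000 / 4.3879) ≈ 6429.934.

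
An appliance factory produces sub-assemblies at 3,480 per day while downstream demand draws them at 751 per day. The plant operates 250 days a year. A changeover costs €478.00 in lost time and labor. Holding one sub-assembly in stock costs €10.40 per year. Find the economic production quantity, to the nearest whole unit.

Q* ≈ 4,691 sub-assemblies

Annual demand D = 751 × 250 = 187,750.
Production build-up factor (1 − d/p) = 1 − 751/3,480 = 0.7842.
Q* = √(2DS / (H(1 − d/p))) = √(2 × 187,750 × 478 / (10.4 × 0.7842)).
= √(179,489,000 / 8.1556) ≈ 4691.266.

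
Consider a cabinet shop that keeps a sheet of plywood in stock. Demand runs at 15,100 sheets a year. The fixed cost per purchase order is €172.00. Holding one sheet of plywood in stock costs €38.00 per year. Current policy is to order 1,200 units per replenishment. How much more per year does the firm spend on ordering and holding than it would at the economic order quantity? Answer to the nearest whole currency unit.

Extra cost ≈ €10,915 per year

EOQ = √(2DS/H) = √(2 × 15,100 × 172 / 38) ≈ 369.72.
Cost at Q* = (D/Q*)S + (Q*/2)H = √(2DSH) ≈ €14,049.46.
Cost at Q = 1,200: (15,100/1,200)×172 + (1,200/2)×38 = €2,164.33 + €22,800.00 = €24,964.33.
Excess = €24,964.33 − €14,049.46 = €10,914.88.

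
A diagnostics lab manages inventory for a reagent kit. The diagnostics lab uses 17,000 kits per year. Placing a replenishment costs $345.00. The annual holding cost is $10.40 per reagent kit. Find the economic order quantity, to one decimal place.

Q* ≈ 1,062.0 kits

EOQ = √(2DS / H) = √(2 × 17,000 × 345 / 10.4).
= √(11,730,000 / 10.4) = √1,127,884.6154 ≈ 1062.019.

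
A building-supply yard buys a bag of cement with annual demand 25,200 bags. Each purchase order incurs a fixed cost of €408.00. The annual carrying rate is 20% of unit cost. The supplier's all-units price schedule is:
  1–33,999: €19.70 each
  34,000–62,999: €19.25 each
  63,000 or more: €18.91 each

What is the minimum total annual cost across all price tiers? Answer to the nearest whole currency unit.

Holding cost per unit per year at price C is H = 0.20·C.
Candidates are each tier's EOQ (if it falls in that tier) and each price-break quantity.
EOQ at €19.70 = 2284.5 (feasible in tier 1): TC = 25,200×€19.70 + (25,200/2284.5)×408 + (2284.5/2)×0.20×€19.70 = €505,441.06.
EOQ at €19.25 = 2311.1 < 34000, so use break Q=34000: TC = 25,200×€19.25 + (25,200/34000.0)×408 + (34000.0/2)×0.20×€19.25 = €550,852.40.
EOQ at €18.91 = 2331.8 < 63000, so use break Q=63000: TC = 25,200×€18.91 + (25,200/63000.0)×408 + (63000.0/2)×0.20×€18.91 = €595,828.20.
Lowest total cost among the candidates is at Q = 2284.5.

TC* ≈ €505,441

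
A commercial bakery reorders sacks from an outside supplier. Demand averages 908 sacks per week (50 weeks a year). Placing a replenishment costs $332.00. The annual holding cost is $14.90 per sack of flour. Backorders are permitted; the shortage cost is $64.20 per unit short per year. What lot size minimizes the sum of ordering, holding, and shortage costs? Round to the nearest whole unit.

Annual demand D = 908 × 50 = 45,400.
With planned backorders, Q* = √(2DS/H) · √((H+B)/B).
√(2DS/H) = √(2 × 45,400 × 332 / 14.9) = 1422.390.
√((H+B)/B) = √((14.9+64.2)/64.2) = 1.1100.
Q* ≈ 1578.845.

Q* ≈ 1,579 sacks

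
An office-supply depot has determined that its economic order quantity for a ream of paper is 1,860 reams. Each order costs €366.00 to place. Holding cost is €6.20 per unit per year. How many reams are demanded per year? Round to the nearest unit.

Invert the EOQ relation Q*² = 2DS/H.
From Q* = √(2DS/H): D = Q*²H / (2S) = 1,860² × 6.2 / (2 × 366) = 29302.623.

D ≈ 29,303 reams per year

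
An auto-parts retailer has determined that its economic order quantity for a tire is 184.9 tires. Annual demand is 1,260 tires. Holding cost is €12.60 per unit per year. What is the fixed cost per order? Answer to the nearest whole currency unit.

Squaring Q* = √(2DS/H) gives Q*² = 2DS/H.
From Q* = √(2DS/H): S = Q*²H / (2D) = 184.9² × 12.6 / (2 × 1,260) = 170.9401.

S ≈ €171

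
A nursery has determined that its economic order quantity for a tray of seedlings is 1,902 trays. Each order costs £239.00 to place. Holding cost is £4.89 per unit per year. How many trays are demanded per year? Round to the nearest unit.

D ≈ 37,009 trays per year

Squaring Q* = √(2DS/H) gives Q*² = 2DS/H.
From Q* = √(2DS/H): D = Q*²H / (2S) = 1,902² × 4.89 / (2 × 239) = 37008.543.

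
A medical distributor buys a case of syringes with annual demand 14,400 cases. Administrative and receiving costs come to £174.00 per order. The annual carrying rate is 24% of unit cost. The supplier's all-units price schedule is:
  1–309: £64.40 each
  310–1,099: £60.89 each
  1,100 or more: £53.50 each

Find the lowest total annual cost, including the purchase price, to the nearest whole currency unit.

TC* ≈ £779,740

Holding cost per unit per year at price C is H = 0.24·C.
Evaluate total cost at each tier's feasible EOQ or, if the EOQ is below the tier, at the tier's minimum quantity.
Tier 1 (£64.40): EOQ = 569.4 exceeds tier's upper bound 309, so this tier is dominated.
EOQ at £60.89 = 585.6 (feasible in tier 2): TC = 14,400×£60.89 + (14,400/585.6)×174 + (585.6/2)×0.24×£60.89 = £885,373.55.
EOQ at £53.50 = 624.7 < 1100, so use break Q=1100: TC = 14,400×£53.50 + (14,400/1100.0)×174 + (1100.0/2)×0.24×£53.50 = £779,739.82.
Lowest total cost among the candidates is at Q = 1100.0.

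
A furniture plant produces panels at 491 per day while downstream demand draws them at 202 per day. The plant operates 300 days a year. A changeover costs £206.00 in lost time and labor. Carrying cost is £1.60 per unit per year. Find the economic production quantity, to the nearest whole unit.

Q* ≈ 5,149 panels

Annual demand D = 202 × 300 = 60,600.
Production build-up factor (1 − d/p) = 1 − 202/491 = 0.5886.
Q* = √(2DS / (H(1 − d/p))) = √(2 × 60,600 × 206 / (1.6 × 0.5886)).
= √(24,967,200 / 0.9418) ≈ 5148.927.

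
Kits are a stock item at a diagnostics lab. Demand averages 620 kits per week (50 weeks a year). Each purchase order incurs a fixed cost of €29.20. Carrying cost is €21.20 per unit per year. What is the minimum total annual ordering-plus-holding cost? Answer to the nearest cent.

TC* ≈ €6,195.20

Annual demand D = 620 × 50 = 31,000.
EOQ = √(2DS/H) = √(2 × 31,000 × 29.2 / 21.2) ≈ 292.23.
At Q*, ordering cost (D/Q*)S equals holding cost (Q*/2)H, each = √(DSH/2).
Minimum total = √(2DSH) = √(2 × 31,000 × 29.2 × 21.2) ≈ 6195.198.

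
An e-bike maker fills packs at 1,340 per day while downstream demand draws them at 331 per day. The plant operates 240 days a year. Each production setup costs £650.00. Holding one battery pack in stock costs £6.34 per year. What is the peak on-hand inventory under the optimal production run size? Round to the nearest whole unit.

I_max ≈ 3,502 packs

Annual demand D = 331 × 240 = 79,440.
Production build-up factor (1 − d/p) = 1 − 331/1,340 = 0.7530.
Q* = √(2DS / (H(1 − d/p))) = √(2 × 79,440 × 650 / (6.34 × 0.7530)).
= √(103,272,000 / 4.7739) ≈ 4651.076.
Maximum inventory = Q*(1 − d/p) = 4651.076 × 0.7530 ≈ 3502.191.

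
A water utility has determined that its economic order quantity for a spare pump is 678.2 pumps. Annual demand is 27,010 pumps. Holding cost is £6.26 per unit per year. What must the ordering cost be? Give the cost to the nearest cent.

Invert the EOQ relation Q*² = 2DS/H.
From Q* = √(2DS/H): S = Q*²H / (2D) = 678.2² × 6.26 / (2 × 27,010) = 53.3010.

S ≈ £53.30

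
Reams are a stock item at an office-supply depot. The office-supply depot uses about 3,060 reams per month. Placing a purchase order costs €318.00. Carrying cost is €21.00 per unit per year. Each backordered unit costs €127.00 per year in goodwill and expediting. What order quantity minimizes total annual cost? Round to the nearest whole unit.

Annual demand D = 3,060 × 12 = 36,720.
With planned backorders, Q* = √(2DS/H) · √((H+B)/B).
√(2DS/H) = √(2 × 36,720 × 318 / 21) = 1054.557.
√((H+B)/B) = √((21+127)/127) = 1.0795.
Q* ≈ 1138.411.

Q* ≈ 1,138 reams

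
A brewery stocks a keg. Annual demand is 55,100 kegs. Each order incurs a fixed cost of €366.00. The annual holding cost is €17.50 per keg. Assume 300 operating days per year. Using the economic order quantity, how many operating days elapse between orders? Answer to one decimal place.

The optimal lot size = √(2DS/H) = √(2 × 55,100 × 366 / 17.5) ≈ 1518.14.
Cycle time = Q*/D × 300 = 1518.14 / 55,100 × 300 ≈ 8.266 days.

T ≈ 8.3 days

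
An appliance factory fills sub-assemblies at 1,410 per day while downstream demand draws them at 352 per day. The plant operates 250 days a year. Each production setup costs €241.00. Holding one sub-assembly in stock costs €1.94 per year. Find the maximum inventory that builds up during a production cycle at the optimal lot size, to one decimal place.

I_max ≈ 4,050.4 sub-assemblies

Annual demand D = 352 × 250 = 88,000.
Production build-up factor (1 − d/p) = 1 − 352/1,410 = 0.7504.
Q* = √(2DS / (H(1 − d/p))) = √(2 × 88,000 × 241 / (1.94 × 0.7504)).
= √(42,416,000 / 1.4557) ≈ 5397.973.
Maximum inventory = Q*(1 − d/p) = 5397.973 × 0.7504 ≈ 4050.394.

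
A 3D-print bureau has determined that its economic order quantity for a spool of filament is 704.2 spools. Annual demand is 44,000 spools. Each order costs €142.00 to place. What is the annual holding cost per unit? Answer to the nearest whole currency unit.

H ≈ €25

Invert the EOQ relation Q*² = 2DS/H.
From Q* = √(2DS/H): H = 2DS / Q*² = 2 × 44,000 × 142 / 704.2² = 25.1987.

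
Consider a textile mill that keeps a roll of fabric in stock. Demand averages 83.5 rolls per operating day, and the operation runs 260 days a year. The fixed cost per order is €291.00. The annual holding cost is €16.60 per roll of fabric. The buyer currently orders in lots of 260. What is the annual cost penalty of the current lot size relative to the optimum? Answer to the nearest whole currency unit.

Annual demand D = 83.5 × 260 = 21,710.
EOQ = √(2DS/H) = √(2 × 21,710 × 291 / 16.6) ≈ 872.44.
Cost at Q* = (D/Q*)S + (Q*/2)H = √(2DSH) ≈ €14,482.56.
Cost at Q = 260: (21,710/260)×291 + (260/2)×16.6 = €24,298.50 + €2,158.00 = €26,456.50.
Excess = €26,456.50 − €14,482.56 = €11,973.94.

Extra cost ≈ €11,974 per year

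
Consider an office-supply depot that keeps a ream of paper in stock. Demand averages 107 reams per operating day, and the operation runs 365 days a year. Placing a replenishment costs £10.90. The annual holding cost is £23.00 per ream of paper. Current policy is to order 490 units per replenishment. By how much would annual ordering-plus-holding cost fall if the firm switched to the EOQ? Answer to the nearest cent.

Extra cost ≈ £2,078.60 per year

Annual demand D = 107 × 365 = 39,055.
EOQ = √(2DS/H) = √(2 × 39,055 × 10.9 / 23) ≈ 192.40.
Cost at Q* = (D/Q*)S + (Q*/2)H = √(2DSH) ≈ £4,425.18.
Cost at Q = 490: (39,055/490)×10.9 + (490/2)×23 = £868.77 + £5,635.00 = £6,503.77.
Excess = £6,503.77 − £4,425.18 = £2,078.60.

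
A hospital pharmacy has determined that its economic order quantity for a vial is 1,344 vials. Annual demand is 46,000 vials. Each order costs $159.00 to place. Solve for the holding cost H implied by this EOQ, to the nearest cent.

Squaring Q* = √(2DS/H) gives Q*² = 2DS/H.
From Q* = √(2DS/H): H = 2DS / Q*² = 2 × 46,000 × 159 / 1,344² = 8.0982.

H ≈ $8.10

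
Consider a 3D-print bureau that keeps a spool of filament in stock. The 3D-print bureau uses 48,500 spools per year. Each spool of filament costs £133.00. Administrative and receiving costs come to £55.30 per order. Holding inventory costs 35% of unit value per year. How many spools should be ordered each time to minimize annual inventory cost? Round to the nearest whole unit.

Holding cost H = 0.35 × £133.00 = £46.5500 per unit per year.
EOQ = √(2DS / H) = √(2 × 48,500 × 55.3 / 46.55).
= √(5,364,100 / 46.55) = √115,233.0827 ≈ 339.460.

Q* ≈ 339 spools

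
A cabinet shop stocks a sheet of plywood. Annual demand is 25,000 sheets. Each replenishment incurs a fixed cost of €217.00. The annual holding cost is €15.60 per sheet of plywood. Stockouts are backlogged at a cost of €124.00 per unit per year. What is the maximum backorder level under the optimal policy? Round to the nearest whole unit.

S* ≈ 99 sheets

With planned backorders, Q* = √(2DS/H) · √((H+B)/B).
√(2DS/H) = √(2 × 25,000 × 217 / 15.6) = 833.974.
√((H+B)/B) = √((15.6+124)/124) = 1.0610.
Q* ≈ 884.880.
S* = Q* · H/(H+B) = 884.880 × 15.6/139.6 ≈ 98.883.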